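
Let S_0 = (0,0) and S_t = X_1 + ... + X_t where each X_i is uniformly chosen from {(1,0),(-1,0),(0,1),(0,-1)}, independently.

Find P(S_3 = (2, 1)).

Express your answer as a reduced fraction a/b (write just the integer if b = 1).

Answer: 3/64

Derivation:
Let h be the number of horizontal steps (so 3-h are vertical). To end at (2,1) need (h+2)/2 right-steps and ((3-h)+1)/2 up-steps.
Sum over h with 2 ≤ h ≤ 2, h ≡ 0 (mod 2), 3-h ≡ 1 (mod 2):
h=2: C(3,2)·C(2,2)·C(1,1) = 3·1·1 = 3
Total favorable: 3
Total paths: 4^3 = 64
P = 3/64 = 3/64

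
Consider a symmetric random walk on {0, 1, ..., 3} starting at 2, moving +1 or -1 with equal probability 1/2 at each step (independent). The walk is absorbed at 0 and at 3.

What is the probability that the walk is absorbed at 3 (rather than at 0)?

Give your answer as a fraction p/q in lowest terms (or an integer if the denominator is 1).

Answer: 2/3

Derivation:
Symmetric walk (p = 1/2): the harmonic-function argument gives P(hit 3 before 0 | start at 2) = a/N.
P = 2/3 = 2/3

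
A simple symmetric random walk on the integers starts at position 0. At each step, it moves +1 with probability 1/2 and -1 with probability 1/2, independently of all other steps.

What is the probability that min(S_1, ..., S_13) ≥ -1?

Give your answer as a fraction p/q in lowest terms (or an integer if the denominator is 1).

Let f(t,s) = #length-t paths at position s with S_1..S_t all ≥ -1.
f(t,s) = f(t-1,s-1) + f(t-1,s+1) for s ≥ -1; f(t,s) = 0 for s < -1.
t=0: f(0,0)=1
t=1: f(1,-1)=1 f(1,1)=1
t=2: f(2,0)=2 f(2,2)=1
t=3: f(3,-1)=2 f(3,1)=3 f(3,3)=1
t=4: f(4,0)=5 f(4,2)=4 f(4,4)=1
t=5: f(5,-1)=5 f(5,1)=9 f(5,3)=5 f(5,5)=1
t=6: f(6,0)=14 f(6,2)=14 f(6,4)=6 f(6,6)=1
t=7: f(7,-1)=14 f(7,1)=28 f(7,3)=20 f(7,5)=7 f(7,7)=1
t=8: f(8,0)=42 f(8,2)=48 f(8,4)=27 f(8,6)=8 f(8,8)=1
t=9: f(9,-1)=42 f(9,1)=90 f(9,3)=75 f(9,5)=35 f(9,7)=9 f(9,9)=1
t=10: f(10,0)=132 f(10,2)=165 f(10,4)=110 f(10,6)=44 f(10,8)=10 f(10,10)=1
t=11: f(11,-1)=132 f(11,1)=297 f(11,3)=275 f(11,5)=154 f(11,7)=54 f(11,9)=11 f(11,11)=1
t=12: f(12,0)=429 f(12,2)=572 f(12,4)=429 f(12,6)=208 f(12,8)=65 f(12,10)=12 f(12,12)=1
t=13: f(13,-1)=429 f(13,1)=1001 f(13,3)=1001 f(13,5)=637 f(13,7)=273 f(13,9)=77 f(13,11)=13 f(13,13)=1
Σ_s f(13,s) = 3432
P = 3432/8192 = 429/1024

Answer: 429/1024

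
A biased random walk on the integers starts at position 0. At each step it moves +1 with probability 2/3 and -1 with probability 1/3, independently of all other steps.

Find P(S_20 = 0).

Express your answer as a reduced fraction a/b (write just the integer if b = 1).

To reach position 0 after 20 steps: need 10 steps of +1 and 10 steps of -1.
Number of such sequences: C(20,10) = 184756
Each has probability (2/3)^10 · (1/3)^10 = 1024/3486784401
P = 184756 · 1024/3486784401 = 189190144/3486784401

Answer: 189190144/3486784401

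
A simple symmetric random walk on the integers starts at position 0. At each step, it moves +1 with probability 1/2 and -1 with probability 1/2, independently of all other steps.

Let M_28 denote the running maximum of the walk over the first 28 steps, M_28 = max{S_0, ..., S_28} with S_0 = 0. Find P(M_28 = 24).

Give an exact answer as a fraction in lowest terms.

Let M_28 = max(S_0,...,S_28). Use the reflection principle: for j ≥ 1, #{paths with M_28 ≥ j} = #{S_28 ≥ j} + #{S_28 ≥ j+1}.
By reflection, #{M_28 ≥ 24} = #{S_28 ≥ 24} + #{S_28 ≥ 25} = 407 + 29 = 436.
#{M_28 ≥ 25} = #{S_28 ≥ 25} + #{S_28 ≥ 26} = 29 + 29 = 58.
#{M_28 = 24} = 436 - 58 = 378.
P(M_28 = 24) = 378/268435456 = 189/134217728

Answer: 189/134217728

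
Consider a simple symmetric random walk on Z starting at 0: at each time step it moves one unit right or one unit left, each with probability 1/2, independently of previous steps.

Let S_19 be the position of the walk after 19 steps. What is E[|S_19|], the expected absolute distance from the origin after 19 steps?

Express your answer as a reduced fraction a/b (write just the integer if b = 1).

S_19 takes values m ≡ 1 (mod 2) with |m| ≤ 19; P(S_19=m) = C(19,(19+m)/2)/2^19.
Total paths: 2^19 = 524288
Distribution: P(S=-19)=1/524288, P(S=-17)=19/524288, P(S=-15)=171/524288, P(S=-13)=969/524288, P(S=-11)=3876/524288, P(S=-9)=11628/524288, P(S=-7)=27132/524288, P(S=-5)=50388/524288, P(S=-3)=75582/524288, P(S=-1)=92378/524288, P(S=1)=92378/524288, P(S=3)=75582/524288, P(S=5)=50388/524288, P(S=7)=27132/524288, P(S=9)=11628/524288, P(S=11)=3876/524288, P(S=13)=969/524288, P(S=15)=171/524288, P(S=17)=19/524288, P(S=19)=1/524288
E[|S_19|] = Σ_m |m|·P(S_19=m) = 1847560/524288 = 230945/65536

Answer: 230945/65536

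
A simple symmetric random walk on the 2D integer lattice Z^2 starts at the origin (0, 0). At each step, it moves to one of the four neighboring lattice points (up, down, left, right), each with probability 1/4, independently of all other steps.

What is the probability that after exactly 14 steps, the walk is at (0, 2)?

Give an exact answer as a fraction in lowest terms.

Let h be the number of horizontal steps (so 14-h are vertical). To end at (0,2) need (h+0)/2 right-steps and ((14-h)+2)/2 up-steps.
Sum over h with 0 ≤ h ≤ 12, h ≡ 0 (mod 2), 14-h ≡ 0 (mod 2):
h=0: C(14,0)·C(0,0)·C(14,8) = 1·1·3003 = 3003
h=2: C(14,2)·C(2,1)·C(12,7) = 91·2·792 = 144144
h=4: C(14,4)·C(4,2)·C(10,6) = 1001·6·210 = 1261260
h=6: C(14,6)·C(6,3)·C(8,5) = 3003·20·56 = 3363360
h=8: C(14,8)·C(8,4)·C(6,4) = 3003·70·15 = 3153150
h=10: C(14,10)·C(10,5)·C(4,3) = 1001·252·4 = 1009008
h=12: C(14,12)·C(12,6)·C(2,2) = 91·924·1 = 84084
Total favorable: 9018009
Total paths: 4^14 = 268435456
P = 9018009/268435456 = 9018009/268435456

Answer: 9018009/268435456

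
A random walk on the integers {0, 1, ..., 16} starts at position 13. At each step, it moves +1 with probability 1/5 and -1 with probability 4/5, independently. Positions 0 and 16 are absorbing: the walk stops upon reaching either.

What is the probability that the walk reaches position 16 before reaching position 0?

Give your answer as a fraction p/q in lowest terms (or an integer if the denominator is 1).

Answer: 22369621/1431655765

Derivation:
Biased walk: p = 1/5, q = 4/5, r = q/p = 4
Gambler's ruin: P(hit 16 before 0 | start at 13) = (1 - r^a)/(1 - r^N)
r^13 = 67108864; r^16 = 4294967296
P = (1 - 67108864) / (1 - 4294967296) = -67108863 / -4294967295 = 22369621/1431655765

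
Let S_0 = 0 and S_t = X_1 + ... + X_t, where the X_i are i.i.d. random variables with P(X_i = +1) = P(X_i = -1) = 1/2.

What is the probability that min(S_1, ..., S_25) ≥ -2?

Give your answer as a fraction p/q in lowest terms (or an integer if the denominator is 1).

Answer: 928625/2097152

Derivation:
Let f(t,s) = #length-t paths at position s with S_1..S_t all ≥ -2.
f(t,s) = f(t-1,s-1) + f(t-1,s+1) for s ≥ -2; f(t,s) = 0 for s < -2.
t=0: f(0,0)=1
t=1: f(1,-1)=1 f(1,1)=1
t=2: f(2,-2)=1 f(2,0)=2 f(2,2)=1
t=3: f(3,-1)=3 f(3,1)=3 f(3,3)=1
t=4: f(4,-2)=3 f(4,0)=6 f(4,2)=4 f(4,4)=1
t=5: f(5,-1)=9 f(5,1)=10 f(5,3)=5 f(5,5)=1
t=6: f(6,-2)=9 f(6,0)=19 f(6,2)=15 f(6,4)=6 f(6,6)=1
t=7: f(7,-1)=28 f(7,1)=34 f(7,3)=21 f(7,5)=7 f(7,7)=1
t=8: f(8,-2)=28 f(8,0)=62 f(8,2)=55 f(8,4)=28 f(8,6)=8 f(8,8)=1
t=9: f(9,-1)=90 f(9,1)=117 f(9,3)=83 f(9,5)=36 f(9,7)=9 f(9,9)=1
t=10: f(10,-2)=90 f(10,0)=207 f(10,2)=200 f(10,4)=119 f(10,6)=45 f(10,8)=10 f(10,10)=1
t=11: f(11,-1)=297 f(11,1)=407 f(11,3)=319 f(11,5)=164 f(11,7)=55 f(11,9)=11 f(11,11)=1
t=12: f(12,-2)=297 f(12,0)=704 f(12,2)=726 f(12,4)=483 f(12,6)=219 f(12,8)=66 f(12,10)=12 f(12,12)=1
t=13: f(13,-1)=1001 f(13,1)=1430 f(13,3)=1209 f(13,5)=702 f(13,7)=285 f(13,9)=78 f(13,11)=13 f(13,13)=1
t=14: f(14,-2)=1001 f(14,0)=2431 f(14,2)=2639 f(14,4)=1911 f(14,6)=987 f(14,8)=363 f(14,10)=91 f(14,12)=14 f(14,14)=1
t=15: f(15,-1)=3432 f(15,1)=5070 f(15,3)=4550 f(15,5)=2898 f(15,7)=1350 f(15,9)=454 f(15,11)=105 f(15,13)=15 f(15,15)=1
t=16: f(16,-2)=3432 f(16,0)=8502 f(16,2)=9620 f(16,4)=7448 f(16,6)=4248 f(16,8)=1804 f(16,10)=559 f(16,12)=120 f(16,14)=16 f(16,16)=1
t=17: f(17,-1)=11934 f(17,1)=18122 f(17,3)=17068 f(17,5)=11696 f(17,7)=6052 f(17,9)=2363 f(17,11)=679 f(17,13)=136 f(17,15)=17 f(17,17)=1
t=18: f(18,-2)=11934 f(18,0)=30056 f(18,2)=35190 f(18,4)=28764 f(18,6)=17748 f(18,8)=8415 f(18,10)=3042 f(18,12)=815 f(18,14)=153 f(18,16)=18 f(18,18)=1
t=19: f(19,-1)=41990 f(19,1)=65246 f(19,3)=63954 f(19,5)=46512 f(19,7)=26163 f(19,9)=11457 f(19,11)=3857 f(19,13)=968 f(19,15)=171 f(19,17)=19 f(19,19)=1
t=20: f(20,-2)=41990 f(20,0)=107236 f(20,2)=129200 f(20,4)=110466 f(20,6)=72675 f(20,8)=37620 f(20,10)=15314 f(20,12)=4825 f(20,14)=1139 f(20,16)=190 f(20,18)=20 f(20,20)=1
t=21: f(21,-1)=149226 f(21,1)=236436 f(21,3)=239666 f(21,5)=183141 f(21,7)=110295 f(21,9)=52934 f(21,11)=20139 f(21,13)=5964 f(21,15)=1329 f(21,17)=210 f(21,19)=21 f(21,21)=1
t=22: f(22,-2)=149226 f(22,0)=385662 f(22,2)=476102 f(22,4)=422807 f(22,6)=293436 f(22,8)=163229 f(22,10)=73073 f(22,12)=26103 f(22,14)=7293 f(22,16)=1539 f(22,18)=231 f(22,20)=22 f(22,22)=1
t=23: f(23,-1)=534888 f(23,1)=861764 f(23,3)=898909 f(23,5)=716243 f(23,7)=456665 f(23,9)=236302 f(23,11)=99176 f(23,13)=33396 f(23,15)=8832 f(23,17)=1770 f(23,19)=253 f(23,21)=23 f(23,23)=1
t=24: f(24,-2)=534888 f(24,0)=1396652 f(24,2)=1760673 f(24,4)=1615152 f(24,6)=1172908 f(24,8)=692967 f(24,10)=335478 f(24,12)=132572 f(24,14)=42228 f(24,16)=10602 f(24,18)=2023 f(24,20)=276 f(24,22)=24 f(24,24)=1
t=25: f(25,-1)=1931540 f(25,1)=3157325 f(25,3)=3375825 f(25,5)=2788060 f(25,7)=1865875 f(25,9)=1028445 f(25,11)=468050 f(25,13)=174800 f(25,15)=52830 f(25,17)=12625 f(25,19)=2299 f(25,21)=300 f(25,23)=25 f(25,25)=1
Σ_s f(25,s) = 14858000
P = 14858000/33554432 = 928625/2097152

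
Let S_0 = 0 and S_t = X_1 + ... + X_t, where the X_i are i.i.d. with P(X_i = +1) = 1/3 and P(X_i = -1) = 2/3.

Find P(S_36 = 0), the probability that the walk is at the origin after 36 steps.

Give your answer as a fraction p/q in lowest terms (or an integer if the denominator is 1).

To be at 0 after 36 steps: need exactly 18 steps of +1 and 18 of -1.
Number of such sequences: C(36,18) = 9075135300
Each has probability (1/3)^18 · (2/3)^18 = 262144/150094635296999121
P = 9075135300 · 262144/150094635296999121 = 792997422694400/50031545098999707

Answer: 792997422694400/50031545098999707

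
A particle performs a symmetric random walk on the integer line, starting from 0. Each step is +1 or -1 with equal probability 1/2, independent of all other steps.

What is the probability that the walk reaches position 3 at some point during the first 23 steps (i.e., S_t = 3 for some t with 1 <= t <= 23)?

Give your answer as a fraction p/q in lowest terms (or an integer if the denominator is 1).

Answer: 2270193/4194304

Derivation:
Count via complement. Let g(t,s) = #length-t paths at position s with S_1..S_t all ≠ 3.
g(t,s) = g(t-1,s-1) + g(t-1,s+1) for s ≠ 3; g(t,3) = 0.
t=0: g(0,0)=1
t=1: g(1,-1)=1 g(1,1)=1
t=2: g(2,-2)=1 g(2,0)=2 g(2,2)=1
t=3: g(3,-3)=1 g(3,-1)=3 g(3,1)=3
t=4: g(4,-4)=1 g(4,-2)=4 g(4,0)=6 g(4,2)=3
t=5: g(5,-5)=1 g(5,-3)=5 g(5,-1)=10 g(5,1)=9
t=6: g(6,-6)=1 g(6,-4)=6 g(6,-2)=15 g(6,0)=19 g(6,2)=9
t=7: g(7,-7)=1 g(7,-5)=7 g(7,-3)=21 g(7,-1)=34 g(7,1)=28
t=8: g(8,-8)=1 g(8,-6)=8 g(8,-4)=28 g(8,-2)=55 g(8,0)=62 g(8,2)=28
t=9: g(9,-9)=1 g(9,-7)=9 g(9,-5)=36 g(9,-3)=83 g(9,-1)=117 g(9,1)=90
t=10: g(10,-10)=1 g(10,-8)=10 g(10,-6)=45 g(10,-4)=119 g(10,-2)=200 g(10,0)=207 g(10,2)=90
t=11: g(11,-11)=1 g(11,-9)=11 g(11,-7)=55 g(11,-5)=164 g(11,-3)=319 g(11,-1)=407 g(11,1)=297
t=12: g(12,-12)=1 g(12,-10)=12 g(12,-8)=66 g(12,-6)=219 g(12,-4)=483 g(12,-2)=726 g(12,0)=704 g(12,2)=297
t=13: g(13,-13)=1 g(13,-11)=13 g(13,-9)=78 g(13,-7)=285 g(13,-5)=702 g(13,-3)=1209 g(13,-1)=1430 g(13,1)=1001
t=14: g(14,-14)=1 g(14,-12)=14 g(14,-10)=91 g(14,-8)=363 g(14,-6)=987 g(14,-4)=1911 g(14,-2)=2639 g(14,0)=2431 g(14,2)=1001
t=15: g(15,-15)=1 g(15,-13)=15 g(15,-11)=105 g(15,-9)=454 g(15,-7)=1350 g(15,-5)=2898 g(15,-3)=4550 g(15,-1)=5070 g(15,1)=3432
t=16: g(16,-16)=1 g(16,-14)=16 g(16,-12)=120 g(16,-10)=559 g(16,-8)=1804 g(16,-6)=4248 g(16,-4)=7448 g(16,-2)=9620 g(16,0)=8502 g(16,2)=3432
t=17: g(17,-17)=1 g(17,-15)=17 g(17,-13)=136 g(17,-11)=679 g(17,-9)=2363 g(17,-7)=6052 g(17,-5)=11696 g(17,-3)=17068 g(17,-1)=18122 g(17,1)=11934
t=18: g(18,-18)=1 g(18,-16)=18 g(18,-14)=153 g(18,-12)=815 g(18,-10)=3042 g(18,-8)=8415 g(18,-6)=17748 g(18,-4)=28764 g(18,-2)=35190 g(18,0)=30056 g(18,2)=11934
t=19: g(19,-19)=1 g(19,-17)=19 g(19,-15)=171 g(19,-13)=968 g(19,-11)=3857 g(19,-9)=11457 g(19,-7)=26163 g(19,-5)=46512 g(19,-3)=63954 g(19,-1)=65246 g(19,1)=41990
t=20: g(20,-20)=1 g(20,-18)=20 g(20,-16)=190 g(20,-14)=1139 g(20,-12)=4825 g(20,-10)=15314 g(20,-8)=37620 g(20,-6)=72675 g(20,-4)=110466 g(20,-2)=129200 g(20,0)=107236 g(20,2)=41990
t=21: g(21,-21)=1 g(21,-19)=21 g(21,-17)=210 g(21,-15)=1329 g(21,-13)=5964 g(21,-11)=20139 g(21,-9)=52934 g(21,-7)=110295 g(21,-5)=183141 g(21,-3)=239666 g(21,-1)=236436 g(21,1)=149226
t=22: g(22,-22)=1 g(22,-20)=22 g(22,-18)=231 g(22,-16)=1539 g(22,-14)=7293 g(22,-12)=26103 g(22,-10)=73073 g(22,-8)=163229 g(22,-6)=293436 g(22,-4)=422807 g(22,-2)=476102 g(22,0)=385662 g(22,2)=149226
t=23: g(23,-23)=1 g(23,-21)=23 g(23,-19)=253 g(23,-17)=1770 g(23,-15)=8832 g(23,-13)=33396 g(23,-11)=99176 g(23,-9)=236302 g(23,-7)=456665 g(23,-5)=716243 g(23,-3)=898909 g(23,-1)=861764 g(23,1)=534888
Paths never hitting 3: Σ_s g(23,s) = 3848222
Paths hitting 3: 2^23 - 3848222 = 4540386
P = 4540386/8388608 = 2270193/4194304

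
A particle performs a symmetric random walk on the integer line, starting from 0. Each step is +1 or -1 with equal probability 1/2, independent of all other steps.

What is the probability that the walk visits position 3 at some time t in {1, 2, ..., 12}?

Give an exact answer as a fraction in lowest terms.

Count via complement. Let g(t,s) = #length-t paths at position s with S_1..S_t all ≠ 3.
g(t,s) = g(t-1,s-1) + g(t-1,s+1) for s ≠ 3; g(t,3) = 0.
t=0: g(0,0)=1
t=1: g(1,-1)=1 g(1,1)=1
t=2: g(2,-2)=1 g(2,0)=2 g(2,2)=1
t=3: g(3,-3)=1 g(3,-1)=3 g(3,1)=3
t=4: g(4,-4)=1 g(4,-2)=4 g(4,0)=6 g(4,2)=3
t=5: g(5,-5)=1 g(5,-3)=5 g(5,-1)=10 g(5,1)=9
t=6: g(6,-6)=1 g(6,-4)=6 g(6,-2)=15 g(6,0)=19 g(6,2)=9
t=7: g(7,-7)=1 g(7,-5)=7 g(7,-3)=21 g(7,-1)=34 g(7,1)=28
t=8: g(8,-8)=1 g(8,-6)=8 g(8,-4)=28 g(8,-2)=55 g(8,0)=62 g(8,2)=28
t=9: g(9,-9)=1 g(9,-7)=9 g(9,-5)=36 g(9,-3)=83 g(9,-1)=117 g(9,1)=90
t=10: g(10,-10)=1 g(10,-8)=10 g(10,-6)=45 g(10,-4)=119 g(10,-2)=200 g(10,0)=207 g(10,2)=90
t=11: g(11,-11)=1 g(11,-9)=11 g(11,-7)=55 g(11,-5)=164 g(11,-3)=319 g(11,-1)=407 g(11,1)=297
t=12: g(12,-12)=1 g(12,-10)=12 g(12,-8)=66 g(12,-6)=219 g(12,-4)=483 g(12,-2)=726 g(12,0)=704 g(12,2)=297
Paths never hitting 3: Σ_s g(12,s) = 2508
Paths hitting 3: 2^12 - 2508 = 1588
P = 1588/4096 = 397/1024

Answer: 397/1024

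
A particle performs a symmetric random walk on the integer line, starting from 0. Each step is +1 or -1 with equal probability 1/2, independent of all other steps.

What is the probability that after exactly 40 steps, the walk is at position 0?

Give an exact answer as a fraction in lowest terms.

Answer: 34461632205/274877906944

Derivation:
To return to 0 after 40 steps: need exactly 20 steps of +1 and 20 of -1.
Favorable paths: C(40,20) = 137846528820
Total paths: 2^40 = 1099511627776
P = 137846528820/1099511627776 = 34461632205/274877906944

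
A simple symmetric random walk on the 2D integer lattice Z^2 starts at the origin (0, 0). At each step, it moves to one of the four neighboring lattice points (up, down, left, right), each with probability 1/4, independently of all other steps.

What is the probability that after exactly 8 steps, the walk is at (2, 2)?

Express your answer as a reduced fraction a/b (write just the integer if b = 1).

Answer: 245/8192

Derivation:
Let h be the number of horizontal steps (so 8-h are vertical). To end at (2,2) need (h+2)/2 right-steps and ((8-h)+2)/2 up-steps.
Sum over h with 2 ≤ h ≤ 6, h ≡ 0 (mod 2), 8-h ≡ 0 (mod 2):
h=2: C(8,2)·C(2,2)·C(6,4) = 28·1·15 = 420
h=4: C(8,4)·C(4,3)·C(4,3) = 70·4·4 = 1120
h=6: C(8,6)·C(6,4)·C(2,2) = 28·15·1 = 420
Total favorable: 1960
Total paths: 4^8 = 65536
P = 1960/65536 = 245/8192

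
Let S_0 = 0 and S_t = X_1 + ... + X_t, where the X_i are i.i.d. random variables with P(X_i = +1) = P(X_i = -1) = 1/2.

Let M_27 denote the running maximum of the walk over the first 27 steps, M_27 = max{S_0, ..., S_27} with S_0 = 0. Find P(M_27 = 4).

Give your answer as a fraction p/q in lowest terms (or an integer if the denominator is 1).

Answer: 13037895/134217728

Derivation:
Let M_27 = max(S_0,...,S_27). Use the reflection principle: for j ≥ 1, #{paths with M_27 ≥ j} = #{S_27 ≥ j} + #{S_27 ≥ j+1}.
By reflection, #{M_27 ≥ 4} = #{S_27 ≥ 4} + #{S_27 ≥ 5} = 29666704 + 29666704 = 59333408.
#{M_27 ≥ 5} = #{S_27 ≥ 5} + #{S_27 ≥ 6} = 29666704 + 16628809 = 46295513.
#{M_27 = 4} = 59333408 - 46295513 = 13037895.
P(M_27 = 4) = 13037895/134217728 = 13037895/134217728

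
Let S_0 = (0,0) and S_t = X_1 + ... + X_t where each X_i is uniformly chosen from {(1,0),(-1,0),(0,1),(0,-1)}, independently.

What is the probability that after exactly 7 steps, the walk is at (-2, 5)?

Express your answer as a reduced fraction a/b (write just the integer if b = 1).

Answer: 21/16384

Derivation:
Let h be the number of horizontal steps (so 7-h are vertical). To end at (-2,5) need (h-2)/2 right-steps and ((7-h)+5)/2 up-steps.
Sum over h with 2 ≤ h ≤ 2, h ≡ 0 (mod 2), 7-h ≡ 1 (mod 2):
h=2: C(7,2)·C(2,0)·C(5,5) = 21·1·1 = 21
Total favorable: 21
Total paths: 4^7 = 16384
P = 21/16384 = 21/16384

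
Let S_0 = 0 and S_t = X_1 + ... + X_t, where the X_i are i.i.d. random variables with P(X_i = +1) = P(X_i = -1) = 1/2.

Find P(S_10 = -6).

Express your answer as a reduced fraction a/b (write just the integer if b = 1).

To reach position -6 after 10 steps: need 2 steps of +1 and 8 of -1.
Favorable paths: C(10,2) = 45
Total paths: 2^10 = 1024
P = 45/1024 = 45/1024

Answer: 45/1024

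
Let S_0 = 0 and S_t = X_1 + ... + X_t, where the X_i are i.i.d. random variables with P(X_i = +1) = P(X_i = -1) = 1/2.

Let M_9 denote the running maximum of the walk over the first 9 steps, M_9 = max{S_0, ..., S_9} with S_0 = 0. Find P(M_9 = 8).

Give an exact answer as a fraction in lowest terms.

Answer: 1/512

Derivation:
Let M_9 = max(S_0,...,S_9). Use the reflection principle: for j ≥ 1, #{paths with M_9 ≥ j} = #{S_9 ≥ j} + #{S_9 ≥ j+1}.
By reflection, #{M_9 ≥ 8} = #{S_9 ≥ 8} + #{S_9 ≥ 9} = 1 + 1 = 2.
#{M_9 ≥ 9} = #{S_9 ≥ 9} + #{S_9 ≥ 10} = 1 + 0 = 1.
#{M_9 = 8} = 2 - 1 = 1.
P(M_9 = 8) = 1/512 = 1/512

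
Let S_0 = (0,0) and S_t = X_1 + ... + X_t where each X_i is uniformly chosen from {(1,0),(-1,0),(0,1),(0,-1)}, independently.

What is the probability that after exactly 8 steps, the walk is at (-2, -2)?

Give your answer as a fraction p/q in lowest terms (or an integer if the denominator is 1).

Let h be the number of horizontal steps (so 8-h are vertical). To end at (-2,-2) need (h-2)/2 right-steps and ((8-h)-2)/2 up-steps.
Sum over h with 2 ≤ h ≤ 6, h ≡ 0 (mod 2), 8-h ≡ 0 (mod 2):
h=2: C(8,2)·C(2,0)·C(6,2) = 28·1·15 = 420
h=4: C(8,4)·C(4,1)·C(4,1) = 70·4·4 = 1120
h=6: C(8,6)·C(6,2)·C(2,0) = 28·15·1 = 420
Total favorable: 1960
Total paths: 4^8 = 65536
P = 1960/65536 = 245/8192

Answer: 245/8192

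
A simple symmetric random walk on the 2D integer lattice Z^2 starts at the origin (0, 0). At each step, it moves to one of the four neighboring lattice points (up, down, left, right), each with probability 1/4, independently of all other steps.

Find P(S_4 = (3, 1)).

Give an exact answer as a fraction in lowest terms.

Answer: 1/64

Derivation:
Let h be the number of horizontal steps (so 4-h are vertical). To end at (3,1) need (h+3)/2 right-steps and ((4-h)+1)/2 up-steps.
Sum over h with 3 ≤ h ≤ 3, h ≡ 1 (mod 2), 4-h ≡ 1 (mod 2):
h=3: C(4,3)·C(3,3)·C(1,1) = 4·1·1 = 4
Total favorable: 4
Total paths: 4^4 = 256
P = 4/256 = 1/64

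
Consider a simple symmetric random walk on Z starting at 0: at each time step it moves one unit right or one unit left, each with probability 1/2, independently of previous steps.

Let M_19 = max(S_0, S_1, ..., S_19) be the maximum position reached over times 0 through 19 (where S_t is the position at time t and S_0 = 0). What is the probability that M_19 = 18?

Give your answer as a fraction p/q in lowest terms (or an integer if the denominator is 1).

Let M_19 = max(S_0,...,S_19). Use the reflection principle: for j ≥ 1, #{paths with M_19 ≥ j} = #{S_19 ≥ j} + #{S_19 ≥ j+1}.
By reflection, #{M_19 ≥ 18} = #{S_19 ≥ 18} + #{S_19 ≥ 19} = 1 + 1 = 2.
#{M_19 ≥ 19} = #{S_19 ≥ 19} + #{S_19 ≥ 20} = 1 + 0 = 1.
#{M_19 = 18} = 2 - 1 = 1.
P(M_19 = 18) = 1/524288 = 1/524288

Answer: 1/524288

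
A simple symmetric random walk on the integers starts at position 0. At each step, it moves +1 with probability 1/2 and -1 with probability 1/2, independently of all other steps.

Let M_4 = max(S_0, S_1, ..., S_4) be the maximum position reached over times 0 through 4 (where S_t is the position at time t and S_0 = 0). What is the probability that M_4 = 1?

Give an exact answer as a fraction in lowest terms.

Answer: 1/4

Derivation:
Let M_4 = max(S_0,...,S_4). Use the reflection principle: for j ≥ 1, #{paths with M_4 ≥ j} = #{S_4 ≥ j} + #{S_4 ≥ j+1}.
By reflection, #{M_4 ≥ 1} = #{S_4 ≥ 1} + #{S_4 ≥ 2} = 5 + 5 = 10.
#{M_4 ≥ 2} = #{S_4 ≥ 2} + #{S_4 ≥ 3} = 5 + 1 = 6.
#{M_4 = 1} = 10 - 6 = 4.
P(M_4 = 1) = 4/16 = 1/4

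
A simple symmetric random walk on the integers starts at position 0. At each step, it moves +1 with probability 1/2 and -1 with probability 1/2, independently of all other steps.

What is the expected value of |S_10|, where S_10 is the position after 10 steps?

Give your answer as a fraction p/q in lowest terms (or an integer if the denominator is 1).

S_10 takes values m ≡ 0 (mod 2) with |m| ≤ 10; P(S_10=m) = C(10,(10+m)/2)/2^10.
Total paths: 2^10 = 1024
Distribution: P(S=-10)=1/1024, P(S=-8)=10/1024, P(S=-6)=45/1024, P(S=-4)=120/1024, P(S=-2)=210/1024, P(S=0)=252/1024, P(S=2)=210/1024, P(S=4)=120/1024, P(S=6)=45/1024, P(S=8)=10/1024, P(S=10)=1/1024
E[|S_10|] = Σ_m |m|·P(S_10=m) = 2520/1024 = 315/128

Answer: 315/128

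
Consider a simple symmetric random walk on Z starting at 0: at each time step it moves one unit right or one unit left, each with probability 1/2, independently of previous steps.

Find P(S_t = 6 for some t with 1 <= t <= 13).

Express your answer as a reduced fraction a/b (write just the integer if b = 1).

Answer: 189/2048

Derivation:
Count via complement. Let g(t,s) = #length-t paths at position s with S_1..S_t all ≠ 6.
g(t,s) = g(t-1,s-1) + g(t-1,s+1) for s ≠ 6; g(t,6) = 0.
t=0: g(0,0)=1
t=1: g(1,-1)=1 g(1,1)=1
t=2: g(2,-2)=1 g(2,0)=2 g(2,2)=1
t=3: g(3,-3)=1 g(3,-1)=3 g(3,1)=3 g(3,3)=1
t=4: g(4,-4)=1 g(4,-2)=4 g(4,0)=6 g(4,2)=4 g(4,4)=1
t=5: g(5,-5)=1 g(5,-3)=5 g(5,-1)=10 g(5,1)=10 g(5,3)=5 g(5,5)=1
t=6: g(6,-6)=1 g(6,-4)=6 g(6,-2)=15 g(6,0)=20 g(6,2)=15 g(6,4)=6
t=7: g(7,-7)=1 g(7,-5)=7 g(7,-3)=21 g(7,-1)=35 g(7,1)=35 g(7,3)=21 g(7,5)=6
t=8: g(8,-8)=1 g(8,-6)=8 g(8,-4)=28 g(8,-2)=56 g(8,0)=70 g(8,2)=56 g(8,4)=27
t=9: g(9,-9)=1 g(9,-7)=9 g(9,-5)=36 g(9,-3)=84 g(9,-1)=126 g(9,1)=126 g(9,3)=83 g(9,5)=27
t=10: g(10,-10)=1 g(10,-8)=10 g(10,-6)=45 g(10,-4)=120 g(10,-2)=210 g(10,0)=252 g(10,2)=209 g(10,4)=110
t=11: g(11,-11)=1 g(11,-9)=11 g(11,-7)=55 g(11,-5)=165 g(11,-3)=330 g(11,-1)=462 g(11,1)=461 g(11,3)=319 g(11,5)=110
t=12: g(12,-12)=1 g(12,-10)=12 g(12,-8)=66 g(12,-6)=220 g(12,-4)=495 g(12,-2)=792 g(12,0)=923 g(12,2)=780 g(12,4)=429
t=13: g(13,-13)=1 g(13,-11)=13 g(13,-9)=78 g(13,-7)=286 g(13,-5)=715 g(13,-3)=1287 g(13,-1)=1715 g(13,1)=1703 g(13,3)=1209 g(13,5)=429
Paths never hitting 6: Σ_s g(13,s) = 7436
Paths hitting 6: 2^13 - 7436 = 756
P = 756/8192 = 189/2048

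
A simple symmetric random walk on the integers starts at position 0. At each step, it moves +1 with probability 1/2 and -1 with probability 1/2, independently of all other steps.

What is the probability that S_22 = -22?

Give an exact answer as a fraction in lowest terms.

Answer: 1/4194304

Derivation:
To reach position -22 after 22 steps: need 0 steps of +1 and 22 of -1.
Favorable paths: C(22,0) = 1
Total paths: 2^22 = 4194304
P = 1/4194304 = 1/4194304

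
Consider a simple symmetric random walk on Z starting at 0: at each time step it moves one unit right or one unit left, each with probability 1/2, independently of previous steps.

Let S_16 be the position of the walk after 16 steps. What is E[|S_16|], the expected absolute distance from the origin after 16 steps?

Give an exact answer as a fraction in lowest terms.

S_16 takes values m ≡ 0 (mod 2) with |m| ≤ 16; P(S_16=m) = C(16,(16+m)/2)/2^16.
Total paths: 2^16 = 65536
Distribution: P(S=-16)=1/65536, P(S=-14)=16/65536, P(S=-12)=120/65536, P(S=-10)=560/65536, P(S=-8)=1820/65536, P(S=-6)=4368/65536, P(S=-4)=8008/65536, P(S=-2)=11440/65536, P(S=0)=12870/65536, P(S=2)=11440/65536, P(S=4)=8008/65536, P(S=6)=4368/65536, P(S=8)=1820/65536, P(S=10)=560/65536, P(S=12)=120/65536, P(S=14)=16/65536, P(S=16)=1/65536
E[|S_16|] = Σ_m |m|·P(S_16=m) = 205920/65536 = 6435/2048

Answer: 6435/2048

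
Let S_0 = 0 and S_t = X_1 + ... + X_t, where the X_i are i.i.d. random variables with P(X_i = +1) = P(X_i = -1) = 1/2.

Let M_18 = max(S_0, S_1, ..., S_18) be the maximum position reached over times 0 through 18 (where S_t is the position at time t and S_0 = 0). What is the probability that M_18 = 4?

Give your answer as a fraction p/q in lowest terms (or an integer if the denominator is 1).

Answer: 1989/16384

Derivation:
Let M_18 = max(S_0,...,S_18). Use the reflection principle: for j ≥ 1, #{paths with M_18 ≥ j} = #{S_18 ≥ j} + #{S_18 ≥ j+1}.
By reflection, #{M_18 ≥ 4} = #{S_18 ≥ 4} + #{S_18 ≥ 5} = 63004 + 31180 = 94184.
#{M_18 ≥ 5} = #{S_18 ≥ 5} + #{S_18 ≥ 6} = 31180 + 31180 = 62360.
#{M_18 = 4} = 94184 - 62360 = 31824.
P(M_18 = 4) = 31824/262144 = 1989/16384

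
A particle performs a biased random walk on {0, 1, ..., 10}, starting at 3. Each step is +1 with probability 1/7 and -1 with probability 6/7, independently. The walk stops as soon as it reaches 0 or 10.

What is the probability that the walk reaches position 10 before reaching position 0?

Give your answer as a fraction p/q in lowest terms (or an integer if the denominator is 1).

Biased walk: p = 1/7, q = 6/7, r = q/p = 6
Gambler's ruin: P(hit 10 before 0 | start at 3) = (1 - r^a)/(1 - r^N)
r^3 = 216; r^10 = 60466176
P = (1 - 216) / (1 - 60466176) = -215 / -60466175 = 43/12093235

Answer: 43/12093235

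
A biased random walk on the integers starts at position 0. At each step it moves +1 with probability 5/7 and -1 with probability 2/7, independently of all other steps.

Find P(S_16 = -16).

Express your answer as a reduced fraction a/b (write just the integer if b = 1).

To reach position -16 after 16 steps: need 0 steps of +1 and 16 steps of -1.
Number of such sequences: C(16,0) = 1
Each has probability (5/7)^0 · (2/7)^16 = 65536/33232930569601
P = 1 · 65536/33232930569601 = 65536/33232930569601

Answer: 65536/33232930569601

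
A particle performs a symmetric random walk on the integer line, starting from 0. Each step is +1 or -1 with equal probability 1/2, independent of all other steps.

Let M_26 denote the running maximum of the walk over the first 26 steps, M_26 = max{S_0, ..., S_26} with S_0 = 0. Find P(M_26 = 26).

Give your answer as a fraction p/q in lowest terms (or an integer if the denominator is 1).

Answer: 1/67108864

Derivation:
Let M_26 = max(S_0,...,S_26). Use the reflection principle: for j ≥ 1, #{paths with M_26 ≥ j} = #{S_26 ≥ j} + #{S_26 ≥ j+1}.
By reflection, #{M_26 ≥ 26} = #{S_26 ≥ 26} + #{S_26 ≥ 27} = 1 + 0 = 1.
#{M_26 ≥ 27} = #{S_26 ≥ 27} + #{S_26 ≥ 28} = 0 + 0 = 0.
#{M_26 = 26} = 1 - 0 = 1.
P(M_26 = 26) = 1/67108864 = 1/67108864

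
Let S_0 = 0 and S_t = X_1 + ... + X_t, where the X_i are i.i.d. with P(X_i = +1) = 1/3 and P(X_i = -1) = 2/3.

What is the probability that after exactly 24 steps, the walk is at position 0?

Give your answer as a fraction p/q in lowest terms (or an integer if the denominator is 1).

To be at 0 after 24 steps: need exactly 12 steps of +1 and 12 of -1.
Number of such sequences: C(24,12) = 2704156
Each has probability (1/3)^12 · (2/3)^12 = 4096/282429536481
P = 2704156 · 4096/282429536481 = 11076222976/282429536481

Answer: 11076222976/282429536481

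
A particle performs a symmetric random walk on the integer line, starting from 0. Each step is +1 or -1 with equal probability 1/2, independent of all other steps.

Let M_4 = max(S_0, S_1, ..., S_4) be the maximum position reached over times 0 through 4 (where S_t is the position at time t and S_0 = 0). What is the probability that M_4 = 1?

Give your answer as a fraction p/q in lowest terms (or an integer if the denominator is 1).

Answer: 1/4

Derivation:
Let M_4 = max(S_0,...,S_4). Use the reflection principle: for j ≥ 1, #{paths with M_4 ≥ j} = #{S_4 ≥ j} + #{S_4 ≥ j+1}.
By reflection, #{M_4 ≥ 1} = #{S_4 ≥ 1} + #{S_4 ≥ 2} = 5 + 5 = 10.
#{M_4 ≥ 2} = #{S_4 ≥ 2} + #{S_4 ≥ 3} = 5 + 1 = 6.
#{M_4 = 1} = 10 - 6 = 4.
P(M_4 = 1) = 4/16 = 1/4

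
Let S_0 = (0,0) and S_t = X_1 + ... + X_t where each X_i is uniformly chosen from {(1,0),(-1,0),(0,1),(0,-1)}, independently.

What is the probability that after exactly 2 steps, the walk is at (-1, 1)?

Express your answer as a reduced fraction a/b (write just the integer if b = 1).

Let h be the number of horizontal steps (so 2-h are vertical). To end at (-1,1) need (h-1)/2 right-steps and ((2-h)+1)/2 up-steps.
Sum over h with 1 ≤ h ≤ 1, h ≡ 1 (mod 2), 2-h ≡ 1 (mod 2):
h=1: C(2,1)·C(1,0)·C(1,1) = 2·1·1 = 2
Total favorable: 2
Total paths: 4^2 = 16
P = 2/16 = 1/8

Answer: 1/8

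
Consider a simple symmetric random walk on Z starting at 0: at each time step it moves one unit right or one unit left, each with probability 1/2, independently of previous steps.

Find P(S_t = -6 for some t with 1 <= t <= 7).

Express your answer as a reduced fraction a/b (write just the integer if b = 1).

Answer: 1/64

Derivation:
Count via complement. Let g(t,s) = #length-t paths at position s with S_1..S_t all ≠ -6.
g(t,s) = g(t-1,s-1) + g(t-1,s+1) for s ≠ -6; g(t,-6) = 0.
t=0: g(0,0)=1
t=1: g(1,-1)=1 g(1,1)=1
t=2: g(2,-2)=1 g(2,0)=2 g(2,2)=1
t=3: g(3,-3)=1 g(3,-1)=3 g(3,1)=3 g(3,3)=1
t=4: g(4,-4)=1 g(4,-2)=4 g(4,0)=6 g(4,2)=4 g(4,4)=1
t=5: g(5,-5)=1 g(5,-3)=5 g(5,-1)=10 g(5,1)=10 g(5,3)=5 g(5,5)=1
t=6: g(6,-4)=6 g(6,-2)=15 g(6,0)=20 g(6,2)=15 g(6,4)=6 g(6,6)=1
t=7: g(7,-5)=6 g(7,-3)=21 g(7,-1)=35 g(7,1)=35 g(7,3)=21 g(7,5)=7 g(7,7)=1
Paths never hitting -6: Σ_s g(7,s) = 126
Paths hitting -6: 2^7 - 126 = 2
P = 2/128 = 1/64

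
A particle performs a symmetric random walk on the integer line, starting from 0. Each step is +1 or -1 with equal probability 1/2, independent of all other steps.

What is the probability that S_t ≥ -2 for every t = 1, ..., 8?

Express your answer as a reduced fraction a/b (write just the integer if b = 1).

Let f(t,s) = #length-t paths at position s with S_1..S_t all ≥ -2.
f(t,s) = f(t-1,s-1) + f(t-1,s+1) for s ≥ -2; f(t,s) = 0 for s < -2.
t=0: f(0,0)=1
t=1: f(1,-1)=1 f(1,1)=1
t=2: f(2,-2)=1 f(2,0)=2 f(2,2)=1
t=3: f(3,-1)=3 f(3,1)=3 f(3,3)=1
t=4: f(4,-2)=3 f(4,0)=6 f(4,2)=4 f(4,4)=1
t=5: f(5,-1)=9 f(5,1)=10 f(5,3)=5 f(5,5)=1
t=6: f(6,-2)=9 f(6,0)=19 f(6,2)=15 f(6,4)=6 f(6,6)=1
t=7: f(7,-1)=28 f(7,1)=34 f(7,3)=21 f(7,5)=7 f(7,7)=1
t=8: f(8,-2)=28 f(8,0)=62 f(8,2)=55 f(8,4)=28 f(8,6)=8 f(8,8)=1
Σ_s f(8,s) = 182
P = 182/256 = 91/128

Answer: 91/128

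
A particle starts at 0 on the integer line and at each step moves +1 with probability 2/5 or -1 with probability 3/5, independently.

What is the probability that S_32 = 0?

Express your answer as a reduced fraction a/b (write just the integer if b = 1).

To be at 0 after 32 steps: need exactly 16 steps of +1 and 16 of -1.
Number of such sequences: C(32,16) = 601080390
Each has probability (2/5)^16 · (3/5)^16 = 2821109907456/23283064365386962890625
P = 601080390 · 2821109907456/23283064365386962890625 = 339142768681303277568/4656612873077392578125

Answer: 339142768681303277568/4656612873077392578125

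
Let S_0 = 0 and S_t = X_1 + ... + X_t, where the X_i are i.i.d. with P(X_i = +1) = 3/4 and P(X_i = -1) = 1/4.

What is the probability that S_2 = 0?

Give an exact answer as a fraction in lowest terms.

Answer: 3/8

Derivation:
To be at 0 after 2 steps: need exactly 1 step of +1 and 1 of -1.
Number of such sequences: C(2,1) = 2
Each has probability (3/4)^1 · (1/4)^1 = 3/16
P = 2 · 3/16 = 3/8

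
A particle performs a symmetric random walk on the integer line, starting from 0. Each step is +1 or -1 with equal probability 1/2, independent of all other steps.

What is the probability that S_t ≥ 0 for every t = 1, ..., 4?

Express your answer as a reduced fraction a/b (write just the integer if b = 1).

Answer: 3/8

Derivation:
Let f(t,s) = #length-t paths at position s with S_1..S_t all ≥ 0.
f(t,s) = f(t-1,s-1) + f(t-1,s+1) for s ≥ 0; f(t,s) = 0 for s < 0.
t=0: f(0,0)=1
t=1: f(1,1)=1
t=2: f(2,0)=1 f(2,2)=1
t=3: f(3,1)=2 f(3,3)=1
t=4: f(4,0)=2 f(4,2)=3 f(4,4)=1
Σ_s f(4,s) = 6
P = 6/16 = 3/8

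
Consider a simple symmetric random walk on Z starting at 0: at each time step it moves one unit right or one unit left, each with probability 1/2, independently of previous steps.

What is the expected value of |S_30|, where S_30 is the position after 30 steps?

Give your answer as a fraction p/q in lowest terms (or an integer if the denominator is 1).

Answer: 145422675/33554432

Derivation:
S_30 takes values m ≡ 0 (mod 2) with |m| ≤ 30; P(S_30=m) = C(30,(30+m)/2)/2^30.
Total paths: 2^30 = 1073741824
Distribution: P(S=-30)=1/1073741824, P(S=-28)=30/1073741824, P(S=-26)=435/1073741824, P(S=-24)=4060/1073741824, P(S=-22)=27405/1073741824, P(S=-20)=142506/1073741824, P(S=-18)=593775/1073741824, P(S=-16)=2035800/1073741824, P(S=-14)=5852925/1073741824, P(S=-12)=14307150/1073741824, P(S=-10)=30045015/1073741824, P(S=-8)=54627300/1073741824, P(S=-6)=86493225/1073741824, P(S=-4)=119759850/1073741824, P(S=-2)=145422675/1073741824, P(S=0)=155117520/1073741824, P(S=2)=145422675/1073741824, P(S=4)=119759850/1073741824, P(S=6)=86493225/1073741824, P(S=8)=54627300/1073741824, P(S=10)=30045015/1073741824, P(S=12)=14307150/1073741824, P(S=14)=5852925/1073741824, P(S=16)=2035800/1073741824, P(S=18)=593775/1073741824, P(S=20)=142506/1073741824, P(S=22)=27405/1073741824, P(S=24)=4060/1073741824, P(S=26)=435/1073741824, P(S=28)=30/1073741824, P(S=30)=1/1073741824
E[|S_30|] = Σ_m |m|·P(S_30=m) = 4653525600/1073741824 = 145422675/33554432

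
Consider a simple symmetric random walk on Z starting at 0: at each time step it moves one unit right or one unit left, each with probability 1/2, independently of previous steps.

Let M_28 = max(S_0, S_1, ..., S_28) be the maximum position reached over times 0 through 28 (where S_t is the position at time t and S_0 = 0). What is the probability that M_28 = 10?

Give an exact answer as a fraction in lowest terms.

Answer: 1726725/67108864

Derivation:
Let M_28 = max(S_0,...,S_28). Use the reflection principle: for j ≥ 1, #{paths with M_28 ≥ j} = #{S_28 ≥ j} + #{S_28 ≥ j+1}.
By reflection, #{M_28 ≥ 10} = #{S_28 ≥ 10} + #{S_28 ≥ 11} = 11698223 + 4791323 = 16489546.
#{M_28 ≥ 11} = #{S_28 ≥ 11} + #{S_28 ≥ 12} = 4791323 + 4791323 = 9582646.
#{M_28 = 10} = 16489546 - 9582646 = 6906900.
P(M_28 = 10) = 6906900/268435456 = 1726725/67108864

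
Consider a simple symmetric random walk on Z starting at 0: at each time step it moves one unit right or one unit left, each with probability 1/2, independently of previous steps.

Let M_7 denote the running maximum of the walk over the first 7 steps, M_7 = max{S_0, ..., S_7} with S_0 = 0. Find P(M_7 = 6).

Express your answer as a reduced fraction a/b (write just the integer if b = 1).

Let M_7 = max(S_0,...,S_7). Use the reflection principle: for j ≥ 1, #{paths with M_7 ≥ j} = #{S_7 ≥ j} + #{S_7 ≥ j+1}.
By reflection, #{M_7 ≥ 6} = #{S_7 ≥ 6} + #{S_7 ≥ 7} = 1 + 1 = 2.
#{M_7 ≥ 7} = #{S_7 ≥ 7} + #{S_7 ≥ 8} = 1 + 0 = 1.
#{M_7 = 6} = 2 - 1 = 1.
P(M_7 = 6) = 1/128 = 1/128

Answer: 1/128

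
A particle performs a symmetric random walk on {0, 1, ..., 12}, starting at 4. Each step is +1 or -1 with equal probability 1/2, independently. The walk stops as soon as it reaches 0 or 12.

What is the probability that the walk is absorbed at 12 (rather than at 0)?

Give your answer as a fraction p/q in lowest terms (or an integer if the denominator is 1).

Answer: 1/3

Derivation:
Symmetric walk (p = 1/2): the harmonic-function argument gives P(hit 12 before 0 | start at 4) = a/N.
P = 4/12 = 1/3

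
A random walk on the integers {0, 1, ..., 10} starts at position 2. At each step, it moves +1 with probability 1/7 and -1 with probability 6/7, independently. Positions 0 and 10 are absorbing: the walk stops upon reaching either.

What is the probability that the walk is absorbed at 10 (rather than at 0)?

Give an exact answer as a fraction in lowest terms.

Answer: 1/1727605

Derivation:
Biased walk: p = 1/7, q = 6/7, r = q/p = 6
Gambler's ruin: P(hit 10 before 0 | start at 2) = (1 - r^a)/(1 - r^N)
r^2 = 36; r^10 = 60466176
P = (1 - 36) / (1 - 60466176) = -35 / -60466175 = 1/1727605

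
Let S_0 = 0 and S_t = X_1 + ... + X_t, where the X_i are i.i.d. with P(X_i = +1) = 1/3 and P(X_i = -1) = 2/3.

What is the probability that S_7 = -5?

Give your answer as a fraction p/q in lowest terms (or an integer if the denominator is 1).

Answer: 448/2187

Derivation:
To reach position -5 after 7 steps: need 1 step of +1 and 6 steps of -1.
Number of such sequences: C(7,1) = 7
Each has probability (1/3)^1 · (2/3)^6 = 64/2187
P = 7 · 64/2187 = 448/2187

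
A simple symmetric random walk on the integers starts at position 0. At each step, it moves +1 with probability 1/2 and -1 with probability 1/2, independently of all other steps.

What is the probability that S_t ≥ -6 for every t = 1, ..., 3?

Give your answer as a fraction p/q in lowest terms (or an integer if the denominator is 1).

Answer: 1

Derivation:
Let f(t,s) = #length-t paths at position s with S_1..S_t all ≥ -6.
f(t,s) = f(t-1,s-1) + f(t-1,s+1) for s ≥ -6; f(t,s) = 0 for s < -6.
t=0: f(0,0)=1
t=1: f(1,-1)=1 f(1,1)=1
t=2: f(2,-2)=1 f(2,0)=2 f(2,2)=1
t=3: f(3,-3)=1 f(3,-1)=3 f(3,1)=3 f(3,3)=1
Σ_s f(3,s) = 8
P = 8/8 = 1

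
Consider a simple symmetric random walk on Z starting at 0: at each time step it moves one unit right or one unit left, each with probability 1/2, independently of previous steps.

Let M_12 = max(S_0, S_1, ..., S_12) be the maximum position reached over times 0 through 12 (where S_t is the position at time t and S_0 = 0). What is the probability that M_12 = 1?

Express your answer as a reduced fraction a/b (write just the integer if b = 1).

Let M_12 = max(S_0,...,S_12). Use the reflection principle: for j ≥ 1, #{paths with M_12 ≥ j} = #{S_12 ≥ j} + #{S_12 ≥ j+1}.
By reflection, #{M_12 ≥ 1} = #{S_12 ≥ 1} + #{S_12 ≥ 2} = 1586 + 1586 = 3172.
#{M_12 ≥ 2} = #{S_12 ≥ 2} + #{S_12 ≥ 3} = 1586 + 794 = 2380.
#{M_12 = 1} = 3172 - 2380 = 792.
P(M_12 = 1) = 792/4096 = 99/512

Answer: 99/512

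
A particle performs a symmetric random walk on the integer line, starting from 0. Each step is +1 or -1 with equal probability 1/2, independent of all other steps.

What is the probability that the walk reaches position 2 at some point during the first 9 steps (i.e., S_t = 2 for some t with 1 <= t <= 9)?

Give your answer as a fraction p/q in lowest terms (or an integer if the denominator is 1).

Count via complement. Let g(t,s) = #length-t paths at position s with S_1..S_t all ≠ 2.
g(t,s) = g(t-1,s-1) + g(t-1,s+1) for s ≠ 2; g(t,2) = 0.
t=0: g(0,0)=1
t=1: g(1,-1)=1 g(1,1)=1
t=2: g(2,-2)=1 g(2,0)=2
t=3: g(3,-3)=1 g(3,-1)=3 g(3,1)=2
t=4: g(4,-4)=1 g(4,-2)=4 g(4,0)=5
t=5: g(5,-5)=1 g(5,-3)=5 g(5,-1)=9 g(5,1)=5
t=6: g(6,-6)=1 g(6,-4)=6 g(6,-2)=14 g(6,0)=14
t=7: g(7,-7)=1 g(7,-5)=7 g(7,-3)=20 g(7,-1)=28 g(7,1)=14
t=8: g(8,-8)=1 g(8,-6)=8 g(8,-4)=27 g(8,-2)=48 g(8,0)=42
t=9: g(9,-9)=1 g(9,-7)=9 g(9,-5)=35 g(9,-3)=75 g(9,-1)=90 g(9,1)=42
Paths never hitting 2: Σ_s g(9,s) = 252
Paths hitting 2: 2^9 - 252 = 260
P = 260/512 = 65/128

Answer: 65/128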